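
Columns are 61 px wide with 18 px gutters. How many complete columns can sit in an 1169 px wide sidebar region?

k columns need k·61 + (k−1)·18 = k·79 − 18.
k·79 − 18 ≤ 1169 → k ≤ 1187 / 79 ≈ 15.03, so k = 15.

15 columns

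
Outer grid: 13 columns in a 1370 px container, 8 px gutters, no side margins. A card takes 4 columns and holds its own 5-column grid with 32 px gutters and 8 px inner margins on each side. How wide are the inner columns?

54.4 px

Subtracting 12 gutters of 8 leaves 1274 for 13 columns, so c = 98 px.
4-column span = 4·98 + 3·8 = 416 px.
Inner content = 416 − 2·8 = 400 px.
5 columns + 4 gutters: 5d + 4·32 = 400.
5d = 400 − 128 = 272, so d = 54.4 px.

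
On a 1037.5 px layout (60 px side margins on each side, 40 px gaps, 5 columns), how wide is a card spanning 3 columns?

Inside the margins: 1037.5 − 120 = 917.5 px.
917.5 − 4·40 = 757.5; ÷5 gives c = 151.5 px.
3 columns plus 2 gaps: 454.5 + 80 = 534.5 px.

534.5 px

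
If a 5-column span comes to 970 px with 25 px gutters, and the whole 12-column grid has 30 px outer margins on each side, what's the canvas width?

970 − 4·25 = 870; ÷5 gives c = 174 px.
Canvas = 2·30 + 12·174 + 11·25 = 60 + 2088 + 275 = 2423 px.

2423 px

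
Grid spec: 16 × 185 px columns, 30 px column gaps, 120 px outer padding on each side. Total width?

3650 px

Adding margins, columns and gutters: 240 + 2960 + 450 = 3650 px.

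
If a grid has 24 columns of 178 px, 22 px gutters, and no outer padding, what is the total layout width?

Layout = 24·178 + 23·22 = 4272 + 506 = 4778 px.

4778 px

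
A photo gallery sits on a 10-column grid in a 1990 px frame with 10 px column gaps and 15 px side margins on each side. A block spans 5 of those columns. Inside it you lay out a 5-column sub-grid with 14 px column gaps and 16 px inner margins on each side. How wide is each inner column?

177.4 px

Subtract both margins: 1990 − 2·15 = 1960 px.
1960 − 9·10 = 1870; ÷10 gives c = 187 px.
5 columns plus 4 column gaps: 935 + 40 = 975 px.
Inner content = 975 − 2·16 = 943 px.
5 columns + 4 column gaps: 5d + 4·14 = 943.
5d = 943 − 56 = 887, so d = 177.4 px.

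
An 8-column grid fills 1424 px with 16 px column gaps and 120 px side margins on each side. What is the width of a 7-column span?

1034 px

Subtract both margins: 1424 − 2·120 = 1184 px.
1184 − 7·16 = 1072; ÷8 gives c = 134 px.
Span of 7: 7·134 + 6·16 = 938 + 96 = 1034 px.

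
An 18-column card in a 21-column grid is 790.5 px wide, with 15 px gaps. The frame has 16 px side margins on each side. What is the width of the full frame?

790.5 − 17·15 = 535.5; ÷18 gives c = 29.75 px.
Adding margins, columns and gutters: 32 + 624.75 + 300 = 956.75 px.

956.75 px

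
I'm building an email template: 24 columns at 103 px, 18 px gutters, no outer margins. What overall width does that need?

Total width: 24·103 + 23·18 = 2886 px.

2886 px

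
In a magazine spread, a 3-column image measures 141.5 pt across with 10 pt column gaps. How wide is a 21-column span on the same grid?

141.5 − 2·10 = 121.5; ÷3 gives c = 40.5 pt.
21 columns plus 20 column gaps: 850.5 + 200 = 1050.5 pt.

1050.5 pt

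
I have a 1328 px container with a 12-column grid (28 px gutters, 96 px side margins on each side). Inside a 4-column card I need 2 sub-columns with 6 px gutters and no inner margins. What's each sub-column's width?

177 px

Inside the margins: 1328 − 192 = 1136 px.
12 columns + 11 gutters: 12c + 11·28 = 1136.
12c = 1136 − 308 = 828, so c = 69 px.
Span of 4: 4·69 + 3·28 = 276 + 84 = 360 px.
2d + 1·6 = 360 → 2d = 354 → d = 177 px.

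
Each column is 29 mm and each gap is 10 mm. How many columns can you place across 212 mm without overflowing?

5 columns

5 columns: 5·29 + 4·10 = 185 mm ≤ 212.
6 columns: 224 mm > 212. So 5.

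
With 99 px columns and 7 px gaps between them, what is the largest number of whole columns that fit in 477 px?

4 columns

4 columns: 4·99 + 3·7 = 417 px ≤ 477.
5 columns: 523 px > 477. So 4.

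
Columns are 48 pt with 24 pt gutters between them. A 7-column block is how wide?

480 pt

Span of 7: 7·48 + 6·24 = 336 + 144 = 480 pt.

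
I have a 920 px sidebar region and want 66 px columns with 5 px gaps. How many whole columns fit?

Each extra column adds 66 + 5 = 71 px.
(920 + 5) / 71 = 13.03, so 13 columns fit.

13 columns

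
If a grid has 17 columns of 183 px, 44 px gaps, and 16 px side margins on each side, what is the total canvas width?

3847 px

Canvas = 2·16 + 17·183 + 16·44 = 32 + 3111 + 704 = 3847 px.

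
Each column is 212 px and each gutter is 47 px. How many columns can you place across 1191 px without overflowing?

4 columns

k columns need k·212 + (k−1)·47 = k·259 − 47.
k·259 − 47 ≤ 1191 → k ≤ 1238 / 259 ≈ 4.78, so k = 4.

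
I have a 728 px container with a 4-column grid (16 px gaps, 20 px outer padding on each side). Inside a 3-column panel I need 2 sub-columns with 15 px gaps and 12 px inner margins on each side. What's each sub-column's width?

Outer content = 728 − 2·20 = 688 px.
4 columns + 3 gaps: 4c + 3·16 = 688.
4c = 688 − 48 = 640, so c = 160 px.
Span of 3: 3·160 + 2·16 = 480 + 32 = 512 px.
Inner content = 512 − 2·12 = 488 px.
2 columns + 1 gap: 2d + 1·15 = 488.
2d = 488 − 15 = 473, so d = 236.5 px.

236.5 px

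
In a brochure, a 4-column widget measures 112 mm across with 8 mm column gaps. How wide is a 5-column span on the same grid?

142 mm

Subtracting 3 column gaps of 8 leaves 88 for 4 columns, so c = 22 mm.
Span of 5: 5·22 + 4·8 = 110 + 32 = 142 mm.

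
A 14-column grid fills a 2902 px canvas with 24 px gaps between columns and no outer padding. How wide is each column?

14c + 13·24 = 2902 → 14c = 2590 → c = 185 px.

185 px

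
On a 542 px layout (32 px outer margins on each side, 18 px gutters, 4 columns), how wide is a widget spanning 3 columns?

354 px

Subtract both margins: 542 − 2·32 = 478 px.
Subtracting 3 gutters of 18 leaves 424 for 4 columns, so c = 106 px.
Span of 3: 3·106 + 2·18 = 318 + 36 = 354 px.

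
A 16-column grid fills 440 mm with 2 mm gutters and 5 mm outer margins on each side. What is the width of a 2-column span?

Inside the margins: 440 − 10 = 430 mm.
430 − 15·2 = 400; ÷16 gives c = 25 mm.
2-column span = 2·25 + 1·2 = 52 mm.

52 mm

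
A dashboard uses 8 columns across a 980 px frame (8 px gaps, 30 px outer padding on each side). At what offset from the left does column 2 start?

Content = 980 − 2·30 = 920 px.
Subtracting 7 gaps of 8 leaves 864 for 8 columns, so c = 108 px.
Column 2 starts at margin + 1·(column + gutter) = 30 + 1·116 = 146 px.

146 px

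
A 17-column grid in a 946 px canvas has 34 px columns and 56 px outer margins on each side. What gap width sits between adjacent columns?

Subtract both margins: 946 − 2·56 = 834 px.
Columns use 578 px, leaving 256 px across 16 gaps = 16 px each.

16 px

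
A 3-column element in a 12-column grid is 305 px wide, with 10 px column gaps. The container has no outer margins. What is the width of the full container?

1250 px

305 − 2·10 = 285; ÷3 gives c = 95 px.
Summing: 1140 + 110 = 1250 px.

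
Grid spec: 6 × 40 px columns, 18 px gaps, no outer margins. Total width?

Layout = 6·40 + 5·18 = 240 + 90 = 330 px.

330 px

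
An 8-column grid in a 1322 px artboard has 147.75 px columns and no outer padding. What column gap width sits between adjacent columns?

20 px

8·147.75 + 7g = 1322 → 7g = 140 → g = 20 px.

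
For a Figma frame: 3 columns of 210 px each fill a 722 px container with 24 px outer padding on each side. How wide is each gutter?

22 px

Inside the margins: 722 − 48 = 674 px.
Columns use 630 px, leaving 44 px across 2 gutters = 22 px each.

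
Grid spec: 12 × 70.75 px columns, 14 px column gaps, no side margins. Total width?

1003 px

Artboard = 12·70.75 + 11·14 = 849 + 154 = 1003 px.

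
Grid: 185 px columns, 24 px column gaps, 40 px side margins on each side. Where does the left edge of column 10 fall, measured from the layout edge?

1921 px

Each column+gutter stride is 209 px; 9 of them past the 40 px margin is 40 + 1881 = 1921 px.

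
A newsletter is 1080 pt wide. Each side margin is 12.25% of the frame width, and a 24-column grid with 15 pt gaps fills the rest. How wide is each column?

19.6 pt

Margins: 12.25% × 1080 = 132.3 pt each, so content = 1080 − 264.6 = 815.4 pt.
24 columns + 23 gaps: 24c + 23·15 = 815.4.
24c = 815.4 − 345 = 470.4, so c = 19.6 pt.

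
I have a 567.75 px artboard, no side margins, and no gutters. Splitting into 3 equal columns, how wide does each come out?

189.25 px

3c = 567.75 → c = 189.25 px.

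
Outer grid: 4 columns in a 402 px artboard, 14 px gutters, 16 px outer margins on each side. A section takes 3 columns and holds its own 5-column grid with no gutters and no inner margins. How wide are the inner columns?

54.8 px

Inside the margins: 402 − 32 = 370 px.
Subtracting 3 gutters of 14 leaves 328 for 4 columns, so c = 82 px.
3 columns plus 2 gutters: 246 + 28 = 274 px.
5d = 274 → d = 54.8 px.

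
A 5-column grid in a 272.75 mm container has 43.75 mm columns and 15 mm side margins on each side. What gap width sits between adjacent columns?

Subtract both margins: 272.75 − 2·15 = 242.75 mm.
Columns use 218.75 mm, leaving 24 mm across 4 gaps = 6 mm each.

6 mm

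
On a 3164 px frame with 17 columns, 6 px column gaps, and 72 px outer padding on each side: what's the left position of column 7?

1140 px

Content = 3164 − 2·72 = 3020 px.
17 columns + 16 column gaps: 17c + 16·6 = 3020.
17c = 3020 − 96 = 2924, so c = 172 px.
Before column 7: the margin + 6 columns + 6 column gaps.
Offset = 72 + 6·(172 + 6) = 72 + 1068 = 1140 px.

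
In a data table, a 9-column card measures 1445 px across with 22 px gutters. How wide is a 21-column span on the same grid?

1445 − 8·22 = 1269; ÷9 gives c = 141 px.
21 columns plus 20 gutters: 2961 + 440 = 3401 px.

3401 px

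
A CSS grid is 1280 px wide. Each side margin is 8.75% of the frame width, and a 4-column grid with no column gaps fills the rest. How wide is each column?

Each margin = 8.75% of 1280 = 112 px; content = 1280 − 2·112 = 1056 px.
1056 / 4 = 264 px per column.

264 px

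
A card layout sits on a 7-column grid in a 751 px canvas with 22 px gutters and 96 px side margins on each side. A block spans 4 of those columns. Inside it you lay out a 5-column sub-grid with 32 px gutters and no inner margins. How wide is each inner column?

Inside the margins: 751 − 192 = 559 px.
7c + 6·22 = 559 → 7c = 427 → c = 61 px.
4-column span = 4·61 + 3·22 = 310 px.
5 columns + 4 gutters: 5d + 4·32 = 310.
5d = 310 − 128 = 182, so d = 36.4 px.

36.4 px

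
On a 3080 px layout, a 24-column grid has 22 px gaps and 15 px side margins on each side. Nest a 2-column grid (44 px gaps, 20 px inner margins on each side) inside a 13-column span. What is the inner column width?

779 px

Take off 30 px of margins, leaving 3050 px.
Subtracting 23 gaps of 22 leaves 2544 for 24 columns, so c = 106 px.
13 columns plus 12 gaps: 1378 + 264 = 1642 px.
Inner content = 1642 − 2·20 = 1602 px.
2 columns + 1 gap: 2d + 1·44 = 1602.
2d = 1602 − 44 = 1558, so d = 779 px.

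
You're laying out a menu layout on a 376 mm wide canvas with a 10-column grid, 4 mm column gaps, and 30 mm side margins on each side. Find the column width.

Content width = 376 − 2·30 = 316 mm.
10c + 9·4 = 316 → 10c = 280 → c = 28 mm.

28 mm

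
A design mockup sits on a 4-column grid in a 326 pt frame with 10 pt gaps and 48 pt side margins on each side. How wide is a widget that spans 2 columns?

110 pt

Take off 96 pt of margins, leaving 230 pt.
Subtracting 3 gaps of 10 leaves 200 for 4 columns, so c = 50 pt.
Span of 2: 2·50 + 1·10 = 100 + 10 = 110 pt.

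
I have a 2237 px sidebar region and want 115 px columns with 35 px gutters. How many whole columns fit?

15 columns: 15·115 + 14·35 = 2215 px ≤ 2237.
16 columns: 2365 px > 2237. So 15.

15 columns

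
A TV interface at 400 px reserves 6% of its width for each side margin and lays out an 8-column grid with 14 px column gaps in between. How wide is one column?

31.75 px

Each margin = 6% of 400 = 24 px; content = 400 − 2·24 = 352 px.
Subtracting 7 column gaps of 14 leaves 254 for 8 columns, so c = 31.75 px.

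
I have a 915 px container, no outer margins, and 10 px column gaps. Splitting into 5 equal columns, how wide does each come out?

175 px

Subtracting 4 column gaps of 10 leaves 875 for 5 columns, so c = 175 px.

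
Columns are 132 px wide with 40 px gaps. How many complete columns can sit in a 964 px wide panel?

5 columns: 5·132 + 4·40 = 820 px ≤ 964.
6 columns: 992 px > 964. So 5.

5 columns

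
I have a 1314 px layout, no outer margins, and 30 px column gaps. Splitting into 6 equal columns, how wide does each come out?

Subtracting 5 column gaps of 30 leaves 1164 for 6 columns, so c = 194 px.

194 px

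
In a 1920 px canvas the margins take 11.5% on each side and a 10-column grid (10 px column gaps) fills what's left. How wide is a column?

138.84 px

Margins: 11.5% × 1920 = 220.8 px each, so content = 1920 − 441.6 = 1478.4 px.
10 columns + 9 column gaps: 10c + 9·10 = 1478.4.
10c = 1478.4 − 90 = 1388.4, so c = 138.84 px.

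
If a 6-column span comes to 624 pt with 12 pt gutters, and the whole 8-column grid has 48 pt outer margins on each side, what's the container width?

624 − 5·12 = 564; ÷6 gives c = 94 pt.
Container = 2·48 + 8·94 + 7·12 = 96 + 752 + 84 = 932 pt.

932 pt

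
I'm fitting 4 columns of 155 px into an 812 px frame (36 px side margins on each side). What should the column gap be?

Content width = 812 − 2·36 = 740 px.
4 columns take 4·155 = 620 px; remaining 120 splits into 3 column gaps.
g = 120 / 3 = 40 px.

40 px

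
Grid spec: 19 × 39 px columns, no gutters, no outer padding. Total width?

741 px

Container = 19·39 = 741 = 741 px.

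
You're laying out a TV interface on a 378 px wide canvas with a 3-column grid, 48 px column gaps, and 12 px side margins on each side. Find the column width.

Content width = 378 − 2·12 = 354 px.
3 columns + 2 column gaps: 3c + 2·48 = 354.
3c = 354 − 96 = 258, so c = 86 px.

86 px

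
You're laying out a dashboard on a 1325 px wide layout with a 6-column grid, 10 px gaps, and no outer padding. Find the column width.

212.5 px

1325 − 5·10 = 1275; ÷6 gives c = 212.5 px.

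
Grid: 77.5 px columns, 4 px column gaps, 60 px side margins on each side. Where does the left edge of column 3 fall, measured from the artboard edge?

223 px

Each column+gutter stride is 81.5 px; 2 of them past the 60 px margin is 60 + 163 = 223 px.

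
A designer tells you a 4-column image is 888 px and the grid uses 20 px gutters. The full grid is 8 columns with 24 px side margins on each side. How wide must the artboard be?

1844 px

4 columns + 3 gutters: 4c + 3·20 = 888.
4c = 888 − 60 = 828, so c = 207 px.
Total width: 2·24 + 8·207 + 7·20 = 1844 px.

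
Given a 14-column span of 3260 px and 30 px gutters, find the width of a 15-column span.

3260 − 13·30 = 2870; ÷14 gives c = 205 px.
Span of 15: 15·205 + 14·30 = 3075 + 420 = 3495 px.

3495 px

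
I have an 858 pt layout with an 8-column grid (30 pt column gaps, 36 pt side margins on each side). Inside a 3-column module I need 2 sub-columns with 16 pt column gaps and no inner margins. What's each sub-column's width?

130 pt

Subtract both margins: 858 − 2·36 = 786 pt.
8 columns + 7 column gaps: 8c + 7·30 = 786.
8c = 786 − 210 = 576, so c = 72 pt.
3 columns plus 2 column gaps: 216 + 60 = 276 pt.
Subtracting 1 column gap of 16 leaves 260 for 2 columns, so d = 130 pt.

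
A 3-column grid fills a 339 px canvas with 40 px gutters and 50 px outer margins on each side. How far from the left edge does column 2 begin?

Content = 339 − 2·50 = 239 px.
3c + 2·40 = 239 → 3c = 159 → c = 53 px.
Each column+gutter stride is 93 px; 1 of them past the 50 px margin is 50 + 93 = 143 px.

143 px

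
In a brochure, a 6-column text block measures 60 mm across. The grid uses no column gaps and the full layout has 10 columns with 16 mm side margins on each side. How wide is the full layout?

60 / 6 = 10 mm per column.
Total width: 2·16 + 10·10 = 132 mm.

132 mm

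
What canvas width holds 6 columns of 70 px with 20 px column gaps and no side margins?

520 px

Canvas = 6·70 + 5·20 = 420 + 100 = 520 px.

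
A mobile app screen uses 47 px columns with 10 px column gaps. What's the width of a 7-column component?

7-column span = 7·47 + 6·10 = 389 px.

389 px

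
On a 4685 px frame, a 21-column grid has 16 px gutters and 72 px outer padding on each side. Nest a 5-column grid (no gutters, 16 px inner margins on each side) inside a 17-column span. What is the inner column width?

Inside the margins: 4685 − 144 = 4541 px.
Subtracting 20 gutters of 16 leaves 4221 for 21 columns, so c = 201 px.
17 columns plus 16 gutters: 3417 + 256 = 3673 px.
Inner content = 3673 − 2·16 = 3641 px.
With no gutters, each column is 3641/5 = 728.2 px.

728.2 px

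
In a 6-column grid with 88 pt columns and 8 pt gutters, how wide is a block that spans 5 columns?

5 columns plus 4 gutters: 440 + 32 = 472 pt.

472 pt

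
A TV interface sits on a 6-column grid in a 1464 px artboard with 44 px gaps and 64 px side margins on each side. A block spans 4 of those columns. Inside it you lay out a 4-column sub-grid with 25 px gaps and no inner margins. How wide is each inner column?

200.25 px

Inside the margins: 1464 − 128 = 1336 px.
1336 − 5·44 = 1116; ÷6 gives c = 186 px.
4 columns plus 3 gaps: 744 + 132 = 876 px.
4d + 3·25 = 876 → 4d = 801 → d = 200.25 px.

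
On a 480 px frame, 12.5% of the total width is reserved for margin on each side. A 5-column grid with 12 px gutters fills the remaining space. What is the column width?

62.4 px

Margins: 12.5% × 480 = 60 px each, so content = 480 − 120 = 360 px.
5 columns + 4 gutters: 5c + 4·12 = 360.
5c = 360 − 48 = 312, so c = 62.4 px.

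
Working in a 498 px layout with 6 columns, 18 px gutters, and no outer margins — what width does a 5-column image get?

412 px

6 columns + 5 gutters: 6c + 5·18 = 498.
6c = 498 − 90 = 408, so c = 68 px.
Span of 5: 5·68 + 4·18 = 340 + 72 = 412 px.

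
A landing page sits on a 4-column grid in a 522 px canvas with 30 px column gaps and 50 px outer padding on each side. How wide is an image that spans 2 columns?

Subtract both margins: 522 − 2·50 = 422 px.
4c + 3·30 = 422 → 4c = 332 → c = 83 px.
Span of 2: 2·83 + 1·30 = 166 + 30 = 196 px.

196 px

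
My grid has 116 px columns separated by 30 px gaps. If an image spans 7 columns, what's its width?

Span of 7: 7·116 + 6·30 = 812 + 180 = 992 px.

992 px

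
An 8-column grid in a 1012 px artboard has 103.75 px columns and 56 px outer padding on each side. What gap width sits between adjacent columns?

10 px

Take off 112 px of margins, leaving 900 px.
8 columns take 8·103.75 = 830 px; remaining 70 splits into 7 gaps.
g = 70 / 7 = 10 px.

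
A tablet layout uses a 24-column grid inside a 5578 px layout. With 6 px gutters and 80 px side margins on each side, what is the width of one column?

Inside the margins: 5578 − 160 = 5418 px.
5418 − 23·6 = 5280; ÷24 gives c = 220 px.

220 px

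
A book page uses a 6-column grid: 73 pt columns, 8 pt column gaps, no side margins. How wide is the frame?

Summing: 438 + 40 = 478 pt.

478 pt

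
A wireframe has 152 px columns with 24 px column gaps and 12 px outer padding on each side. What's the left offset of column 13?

2124 px

Column 13 starts at margin + 12·(column + gutter) = 12 + 12·176 = 2124 px.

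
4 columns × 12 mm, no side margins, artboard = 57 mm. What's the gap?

3 mm

Columns use 48 mm, leaving 9 mm across 3 gaps = 3 mm each.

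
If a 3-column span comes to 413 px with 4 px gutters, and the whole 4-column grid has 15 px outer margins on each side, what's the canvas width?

3 columns + 2 gutters: 3c + 2·4 = 413.
3c = 413 − 8 = 405, so c = 135 px.
Adding margins, columns and gutters: 30 + 540 + 12 = 582 px.

582 px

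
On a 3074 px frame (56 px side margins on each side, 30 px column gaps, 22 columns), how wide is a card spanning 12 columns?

Content width = 3074 − 2·56 = 2962 px.
Subtracting 21 column gaps of 30 leaves 2332 for 22 columns, so c = 106 px.
12 columns plus 11 column gaps: 1272 + 330 = 1602 px.

1602 px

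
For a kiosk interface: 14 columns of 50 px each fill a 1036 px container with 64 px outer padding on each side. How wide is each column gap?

Inside the margins: 1036 − 128 = 908 px.
14 columns take 14·50 = 700 px; remaining 208 splits into 13 column gaps.
g = 208 / 13 = 16 px.

16 px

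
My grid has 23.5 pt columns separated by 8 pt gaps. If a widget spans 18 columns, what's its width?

559 pt

Span of 18: 18·23.5 + 17·8 = 423 + 136 = 559 pt.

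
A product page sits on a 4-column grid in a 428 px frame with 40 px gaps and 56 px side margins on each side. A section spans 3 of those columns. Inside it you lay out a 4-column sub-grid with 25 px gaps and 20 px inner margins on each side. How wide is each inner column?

28 px

Outer content = 428 − 2·56 = 316 px.
4 columns + 3 gaps: 4c + 3·40 = 316.
4c = 316 − 120 = 196, so c = 49 px.
3-column span = 3·49 + 2·40 = 227 px.
Inner content = 227 − 2·20 = 187 px.
Subtracting 3 gaps of 25 leaves 112 for 4 columns, so d = 28 px.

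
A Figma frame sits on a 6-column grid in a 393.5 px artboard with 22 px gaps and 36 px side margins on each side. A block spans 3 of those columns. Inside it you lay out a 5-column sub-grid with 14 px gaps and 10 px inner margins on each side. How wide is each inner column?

Take off 72 px of margins, leaving 321.5 px.
6c + 5·22 = 321.5 → 6c = 211.5 → c = 35.25 px.
3-column span = 3·35.25 + 2·22 = 149.75 px.
Inner content = 149.75 − 2·10 = 129.75 px.
5d + 4·14 = 129.75 → 5d = 73.75 → d = 14.75 px.

14.75 px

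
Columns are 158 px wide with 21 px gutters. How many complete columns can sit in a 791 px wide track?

Each extra column adds 158 + 21 = 179 px.
(791 + 21) / 179 = 4.54, so 4 columns fit.

4 columns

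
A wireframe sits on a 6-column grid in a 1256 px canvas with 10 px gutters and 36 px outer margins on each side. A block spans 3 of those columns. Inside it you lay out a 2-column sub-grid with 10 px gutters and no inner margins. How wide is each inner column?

Inside the margins: 1256 − 72 = 1184 px.
6c + 5·10 = 1184 → 6c = 1134 → c = 189 px.
3 columns plus 2 gutters: 567 + 20 = 587 px.
Subtracting 1 gutter of 10 leaves 577 for 2 columns, so d = 288.5 px.

288.5 px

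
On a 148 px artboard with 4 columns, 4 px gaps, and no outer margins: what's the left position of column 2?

38 px

148 − 3·4 = 136; ÷4 gives c = 34 px.
No margin, so column 2 starts at 1·(column + gutter) = 1·38 = 38 px.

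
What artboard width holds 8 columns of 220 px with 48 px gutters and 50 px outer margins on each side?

2196 px

Adding margins, columns and gutters: 100 + 1760 + 336 = 2196 px.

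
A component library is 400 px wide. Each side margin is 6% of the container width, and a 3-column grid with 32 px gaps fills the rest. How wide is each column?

96 px

Margins: 6% × 400 = 24 px each, so content = 400 − 48 = 352 px.
3c + 2·32 = 352 → 3c = 288 → c = 96 px.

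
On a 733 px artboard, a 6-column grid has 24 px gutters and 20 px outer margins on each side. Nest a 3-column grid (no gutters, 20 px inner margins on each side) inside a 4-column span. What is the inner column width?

Take off 40 px of margins, leaving 693 px.
693 − 5·24 = 573; ÷6 gives c = 95.5 px.
Span of 4: 4·95.5 + 3·24 = 382 + 72 = 454 px.
Inner content = 454 − 2·20 = 414 px.
414 / 3 = 138 px per column.

138 px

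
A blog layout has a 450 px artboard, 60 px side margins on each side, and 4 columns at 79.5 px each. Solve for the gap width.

Inside the margins: 450 − 120 = 330 px.
Columns use 318 px, leaving 12 px across 3 gaps = 4 px each.

4 px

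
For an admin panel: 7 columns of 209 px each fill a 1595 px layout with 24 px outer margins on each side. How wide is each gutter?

Subtract both margins: 1595 − 2·24 = 1547 px.
7·209 + 6g = 1547 → 6g = 84 → g = 14 px.

14 px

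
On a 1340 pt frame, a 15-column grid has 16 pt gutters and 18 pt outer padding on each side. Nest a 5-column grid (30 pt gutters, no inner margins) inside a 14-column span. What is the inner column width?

Outer content = 1340 − 2·18 = 1304 pt.
Subtracting 14 gutters of 16 leaves 1080 for 15 columns, so c = 72 pt.
Span of 14: 14·72 + 13·16 = 1008 + 208 = 1216 pt.
5 columns + 4 gutters: 5d + 4·30 = 1216.
5d = 1216 − 120 = 1096, so d = 219.2 pt.

219.2 pt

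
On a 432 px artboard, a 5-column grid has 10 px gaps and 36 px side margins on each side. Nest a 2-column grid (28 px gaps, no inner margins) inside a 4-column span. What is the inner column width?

Inside the margins: 432 − 72 = 360 px.
Subtracting 4 gaps of 10 leaves 320 for 5 columns, so c = 64 px.
4-column span = 4·64 + 3·10 = 286 px.
286 − 1·28 = 258; ÷2 gives d = 129 px.

129 px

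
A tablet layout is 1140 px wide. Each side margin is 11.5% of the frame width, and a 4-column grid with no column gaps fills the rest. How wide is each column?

219.45 px

Margins: 11.5% × 1140 = 131.1 px each, so content = 1140 − 262.2 = 877.8 px.
4c = 877.8 → c = 219.45 px.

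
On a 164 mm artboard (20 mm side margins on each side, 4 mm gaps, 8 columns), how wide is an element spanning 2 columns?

28 mm

Inside the margins: 164 − 40 = 124 mm.
8c + 7·4 = 124 → 8c = 96 → c = 12 mm.
2 columns plus 1 gap: 24 + 4 = 28 mm.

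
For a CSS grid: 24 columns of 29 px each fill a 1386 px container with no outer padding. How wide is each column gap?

24·29 + 23g = 1386 → 23g = 690 → g = 30 px.

30 px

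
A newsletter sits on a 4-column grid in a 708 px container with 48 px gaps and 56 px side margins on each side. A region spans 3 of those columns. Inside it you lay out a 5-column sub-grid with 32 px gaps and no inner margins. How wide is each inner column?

Outer content = 708 − 2·56 = 596 px.
596 − 3·48 = 452; ÷4 gives c = 113 px.
3-column span = 3·113 + 2·48 = 435 px.
435 − 4·32 = 307; ÷5 gives d = 61.4 px.

61.4 px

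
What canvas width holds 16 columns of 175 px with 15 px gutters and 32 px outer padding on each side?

3089 px

Adding margins, columns and gutters: 64 + 2800 + 225 = 3089 px.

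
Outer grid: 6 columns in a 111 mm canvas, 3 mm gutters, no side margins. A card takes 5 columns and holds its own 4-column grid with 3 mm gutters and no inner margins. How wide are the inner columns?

20.75 mm

6 columns + 5 gutters: 6c + 5·3 = 111.
6c = 111 − 15 = 96, so c = 16 mm.
Span of 5: 5·16 + 4·3 = 80 + 12 = 92 mm.
4d + 3·3 = 92 → 4d = 83 → d = 20.75 mm.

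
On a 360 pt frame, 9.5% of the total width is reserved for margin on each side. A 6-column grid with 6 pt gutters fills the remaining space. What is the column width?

Margins: 9.5% × 360 = 34.2 pt each, so content = 360 − 68.4 = 291.6 pt.
291.6 − 5·6 = 261.6; ÷6 gives c = 43.6 pt.

43.6 pt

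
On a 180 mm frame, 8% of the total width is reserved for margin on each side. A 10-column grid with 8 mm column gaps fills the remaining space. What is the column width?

180 × (1 − 2·8%) = 180 × 84% = 151.2 mm for the columns.
Subtracting 9 column gaps of 8 leaves 79.2 for 10 columns, so c = 7.92 mm.

7.92 mm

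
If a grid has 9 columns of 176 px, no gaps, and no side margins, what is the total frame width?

Total width: 9·176 = 1584 px.

1584 px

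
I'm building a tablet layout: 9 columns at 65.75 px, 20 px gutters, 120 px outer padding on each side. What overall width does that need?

Total width: 2·120 + 9·65.75 + 8·20 = 991.75 px.

991.75 px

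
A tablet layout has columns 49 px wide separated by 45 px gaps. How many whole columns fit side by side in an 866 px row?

Each extra column adds 49 + 45 = 94 px.
(866 + 45) / 94 = 9.69, so 9 columns fit.

9 columns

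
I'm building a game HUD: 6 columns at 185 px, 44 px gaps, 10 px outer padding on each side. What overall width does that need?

Total width: 2·10 + 6·185 + 5·44 = 1350 px.

1350 px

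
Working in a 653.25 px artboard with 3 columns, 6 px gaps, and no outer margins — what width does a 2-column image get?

433.5 px

653.25 − 2·6 = 641.25; ÷3 gives c = 213.75 px.
Span of 2: 2·213.75 + 1·6 = 427.5 + 6 = 433.5 px.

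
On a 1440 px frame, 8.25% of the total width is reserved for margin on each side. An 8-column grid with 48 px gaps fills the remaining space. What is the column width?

108.3 px

Margins: 8.25% × 1440 = 118.8 px each, so content = 1440 − 237.6 = 1202.4 px.
8 columns + 7 gaps: 8c + 7·48 = 1202.4.
8c = 1202.4 − 336 = 866.4, so c = 108.3 px.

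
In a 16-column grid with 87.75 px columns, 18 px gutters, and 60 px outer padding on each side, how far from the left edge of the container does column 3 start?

Each column+gutter stride is 105.75 px; 2 of them past the 60 px margin is 60 + 211.5 = 271.5 px.

271.5 px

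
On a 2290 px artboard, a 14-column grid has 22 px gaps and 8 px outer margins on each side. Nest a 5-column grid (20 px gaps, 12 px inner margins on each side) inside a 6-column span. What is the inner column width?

171.6 px

Inside the margins: 2290 − 16 = 2274 px.
Subtracting 13 gaps of 22 leaves 1988 for 14 columns, so c = 142 px.
Span of 6: 6·142 + 5·22 = 852 + 110 = 962 px.
Inner content = 962 − 2·12 = 938 px.
938 − 4·20 = 858; ÷5 gives d = 171.6 px.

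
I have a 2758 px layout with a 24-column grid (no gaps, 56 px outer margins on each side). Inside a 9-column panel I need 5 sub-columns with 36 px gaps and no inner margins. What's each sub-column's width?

Subtract both margins: 2758 − 2·56 = 2646 px.
2646 / 24 = 110.25 px per column.
With no gaps, 9 columns span 9·110.25 = 992.25 px.
5d + 4·36 = 992.25 → 5d = 848.25 → d = 169.65 px.

169.65 px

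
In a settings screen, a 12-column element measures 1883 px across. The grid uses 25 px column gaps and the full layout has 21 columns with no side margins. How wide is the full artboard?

3314 px

Subtracting 11 column gaps of 25 leaves 1608 for 12 columns, so c = 134 px.
Summing: 2814 + 500 = 3314 px.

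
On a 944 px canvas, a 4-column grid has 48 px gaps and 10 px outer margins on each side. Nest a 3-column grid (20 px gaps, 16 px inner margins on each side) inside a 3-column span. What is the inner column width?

203 px

Outer content = 944 − 2·10 = 924 px.
4c + 3·48 = 924 → 4c = 780 → c = 195 px.
Span of 3: 3·195 + 2·48 = 585 + 96 = 681 px.
Inner content = 681 − 2·16 = 649 px.
649 − 2·20 = 609; ÷3 gives d = 203 px.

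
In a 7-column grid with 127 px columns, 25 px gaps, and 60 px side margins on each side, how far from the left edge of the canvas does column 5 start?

668 px

Column 5 starts at margin + 4·(column + gutter) = 60 + 4·152 = 668 px.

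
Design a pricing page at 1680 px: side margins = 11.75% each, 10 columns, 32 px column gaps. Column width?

Each margin = 11.75% of 1680 = 197.4 px; content = 1680 − 2·197.4 = 1285.2 px.
10c + 9·32 = 1285.2 → 10c = 997.2 → c = 99.72 px.

99.72 px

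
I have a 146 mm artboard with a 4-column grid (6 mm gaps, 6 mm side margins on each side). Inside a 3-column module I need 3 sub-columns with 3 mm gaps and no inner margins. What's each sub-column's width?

31 mm

Inside the margins: 146 − 12 = 134 mm.
134 − 3·6 = 116; ÷4 gives c = 29 mm.
3-column span = 3·29 + 2·6 = 99 mm.
3d + 2·3 = 99 → 3d = 93 → d = 31 mm.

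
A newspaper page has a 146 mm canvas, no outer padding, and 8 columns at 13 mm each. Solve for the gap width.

6 mm

8 columns take 8·13 = 104 mm; remaining 42 splits into 7 gaps.
g = 42 / 7 = 6 mm.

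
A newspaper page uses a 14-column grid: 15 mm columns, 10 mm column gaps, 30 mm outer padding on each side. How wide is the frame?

400 mm

Frame = 2·30 + 14·15 + 13·10 = 60 + 210 + 130 = 400 mm.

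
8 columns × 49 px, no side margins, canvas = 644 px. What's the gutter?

8·49 + 7g = 644 → 7g = 252 → g = 36 px.

36 px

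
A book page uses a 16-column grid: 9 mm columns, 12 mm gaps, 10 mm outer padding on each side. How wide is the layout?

Layout = 2·10 + 16·9 + 15·12 = 20 + 144 + 180 = 344 mm.

344 mm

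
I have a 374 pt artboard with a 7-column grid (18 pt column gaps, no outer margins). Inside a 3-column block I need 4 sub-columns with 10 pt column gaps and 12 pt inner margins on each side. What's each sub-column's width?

374 − 6·18 = 266; ÷7 gives c = 38 pt.
3 columns plus 2 column gaps: 114 + 36 = 150 pt.
Inner content = 150 − 2·12 = 126 pt.
4d + 3·10 = 126 → 4d = 96 → d = 24 pt.

24 pt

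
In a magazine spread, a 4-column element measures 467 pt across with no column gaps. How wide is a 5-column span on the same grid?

467 / 4 = 116.75 pt per column.
With no column gaps, 5 columns span 5·116.75 = 583.75 pt.

583.75 pt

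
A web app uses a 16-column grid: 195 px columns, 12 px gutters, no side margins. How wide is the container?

3300 px

Container = 16·195 + 15·12 = 3120 + 180 = 3300 px.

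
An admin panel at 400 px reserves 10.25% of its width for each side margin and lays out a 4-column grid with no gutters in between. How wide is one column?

Each margin = 10.25% of 400 = 41 px; content = 400 − 2·41 = 318 px.
318 / 4 = 79.5 px per column.

79.5 px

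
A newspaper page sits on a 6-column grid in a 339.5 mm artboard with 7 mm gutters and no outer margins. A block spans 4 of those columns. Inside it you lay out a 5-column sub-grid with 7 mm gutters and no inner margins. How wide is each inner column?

39.2 mm

Subtracting 5 gutters of 7 leaves 304.5 for 6 columns, so c = 50.75 mm.
4-column span = 4·50.75 + 3·7 = 224 mm.
5 columns + 4 gutters: 5d + 4·7 = 224.
5d = 224 − 28 = 196, so d = 39.2 mm.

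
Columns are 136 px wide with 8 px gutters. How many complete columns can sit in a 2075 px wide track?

14 columns

k columns need k·136 + (k−1)·8 = k·144 − 8.
k·144 − 8 ≤ 2075 → k ≤ 2083 / 144 ≈ 14.47, so k = 14.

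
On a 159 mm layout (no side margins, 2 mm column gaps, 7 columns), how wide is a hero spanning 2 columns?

7 columns + 6 column gaps: 7c + 6·2 = 159.
7c = 159 − 12 = 147, so c = 21 mm.
Span of 2: 2·21 + 1·2 = 42 + 2 = 44 mm.

44 mm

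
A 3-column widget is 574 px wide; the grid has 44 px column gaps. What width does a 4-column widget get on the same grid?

574 − 2·44 = 486; ÷3 gives c = 162 px.
4 columns plus 3 column gaps: 648 + 132 = 780 px.

780 px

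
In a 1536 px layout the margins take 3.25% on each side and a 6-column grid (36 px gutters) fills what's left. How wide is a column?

Each margin = 3.25% of 1536 = 49.92 px; content = 1536 − 2·49.92 = 1436.16 px.
6c + 5·36 = 1436.16 → 6c = 1256.16 → c = 209.36 px.

209.36 px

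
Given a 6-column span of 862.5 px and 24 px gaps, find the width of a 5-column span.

Subtracting 5 gaps of 24 leaves 742.5 for 6 columns, so c = 123.75 px.
5 columns plus 4 gaps: 618.75 + 96 = 714.75 px.

714.75 px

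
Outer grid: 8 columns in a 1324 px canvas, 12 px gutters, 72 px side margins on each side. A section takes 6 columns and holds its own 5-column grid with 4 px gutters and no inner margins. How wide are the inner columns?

Inside the margins: 1324 − 144 = 1180 px.
8c + 7·12 = 1180 → 8c = 1096 → c = 137 px.
6-column span = 6·137 + 5·12 = 882 px.
Subtracting 4 gutters of 4 leaves 866 for 5 columns, so d = 173.2 px.

173.2 px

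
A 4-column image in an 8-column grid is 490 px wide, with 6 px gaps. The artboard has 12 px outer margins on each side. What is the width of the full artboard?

4c + 3·6 = 490 → 4c = 472 → c = 118 px.
Total width: 2·12 + 8·118 + 7·6 = 1010 px.

1010 px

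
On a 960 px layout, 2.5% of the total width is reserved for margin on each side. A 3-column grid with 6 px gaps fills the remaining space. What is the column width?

300 px

960 × (1 − 2·2.5%) = 960 × 95% = 912 px for the columns.
3 columns + 2 gaps: 3c + 2·6 = 912.
3c = 912 − 12 = 900, so c = 300 px.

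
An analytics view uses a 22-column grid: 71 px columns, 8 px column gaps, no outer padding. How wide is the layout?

Layout = 22·71 + 21·8 = 1562 + 168 = 1730 px.

1730 px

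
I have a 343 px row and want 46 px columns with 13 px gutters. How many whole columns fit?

6 columns

6 columns: 6·46 + 5·13 = 341 px ≤ 343.
7 columns: 400 px > 343. So 6.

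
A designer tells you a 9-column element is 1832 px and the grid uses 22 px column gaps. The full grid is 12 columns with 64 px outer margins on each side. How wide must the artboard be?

2578 px

Subtracting 8 column gaps of 22 leaves 1656 for 9 columns, so c = 184 px.
Artboard = 2·64 + 12·184 + 11·22 = 128 + 2208 + 242 = 2578 px.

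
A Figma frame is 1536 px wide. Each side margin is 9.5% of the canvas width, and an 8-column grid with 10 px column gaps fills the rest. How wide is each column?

Each margin = 9.5% of 1536 = 145.92 px; content = 1536 − 2·145.92 = 1244.16 px.
1244.16 − 7·10 = 1174.16; ÷8 gives c = 146.77 px.

146.77 px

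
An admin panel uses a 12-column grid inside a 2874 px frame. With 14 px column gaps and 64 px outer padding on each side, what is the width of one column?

216 px

Subtract both margins: 2874 − 2·64 = 2746 px.
2746 − 11·14 = 2592; ÷12 gives c = 216 px.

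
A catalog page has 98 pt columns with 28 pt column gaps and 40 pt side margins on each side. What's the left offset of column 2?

Before column 2: the margin + 1 column + 1 column gap.
Offset = 40 + 1·(98 + 28) = 40 + 126 = 166 pt.

166 pt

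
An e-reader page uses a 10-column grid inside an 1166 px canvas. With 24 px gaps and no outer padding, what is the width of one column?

95 px

10c + 9·24 = 1166 → 10c = 950 → c = 95 px.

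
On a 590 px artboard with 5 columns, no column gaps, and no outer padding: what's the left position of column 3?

With no column gaps, each column is 590/5 = 118 px.
No margin, so column 3 starts at 2·(column + gutter) = 2·118 = 236 px.

236 px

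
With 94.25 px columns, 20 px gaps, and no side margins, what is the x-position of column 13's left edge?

1371 px

Before column 13: 12 columns + 12 gaps.
Offset = 12·(94.25 + 20) = 12·114.25 = 1371 px.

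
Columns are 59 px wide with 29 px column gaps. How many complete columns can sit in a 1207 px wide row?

k columns need k·59 + (k−1)·29 = k·88 − 29.
k·88 − 29 ≤ 1207 → k ≤ 1236 / 88 ≈ 14.05, so k = 14.

14 columns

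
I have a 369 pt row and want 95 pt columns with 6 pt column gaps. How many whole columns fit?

3 columns

3 columns: 3·95 + 2·6 = 297 pt ≤ 369.
4 columns: 398 pt > 369. So 3.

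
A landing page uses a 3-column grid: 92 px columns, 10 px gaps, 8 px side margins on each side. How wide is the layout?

Adding margins, columns and gutters: 16 + 276 + 20 = 312 px.

312 px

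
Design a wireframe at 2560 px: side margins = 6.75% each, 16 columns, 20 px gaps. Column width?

Each margin = 6.75% of 2560 = 172.8 px; content = 2560 − 2·172.8 = 2214.4 px.
16 columns + 15 gaps: 16c + 15·20 = 2214.4.
16c = 2214.4 − 300 = 1914.4, so c = 119.65 px.

119.65 px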